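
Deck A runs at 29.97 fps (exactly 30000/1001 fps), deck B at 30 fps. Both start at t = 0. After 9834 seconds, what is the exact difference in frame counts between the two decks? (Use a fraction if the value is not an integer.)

A emits 30000/1001 × 9834 = 26820000/91 frames; B emits 30 × 9834 = 295020.
Difference = 26820/91 frames (≈ 294.7253); B is ahead of A.

26820/91 frames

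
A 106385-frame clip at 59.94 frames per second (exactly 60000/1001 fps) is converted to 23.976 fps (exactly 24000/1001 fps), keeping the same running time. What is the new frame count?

Target frames = source frames × (target rate / source rate) = 106385 × (24000/1001)/(60000/1001) = 106385 × 2/5 = 42554.

42554 frames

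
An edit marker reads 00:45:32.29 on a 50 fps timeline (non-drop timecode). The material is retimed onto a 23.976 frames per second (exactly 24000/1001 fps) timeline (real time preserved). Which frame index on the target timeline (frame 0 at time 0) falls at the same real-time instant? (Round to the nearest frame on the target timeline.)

Source frame index: (0×3600 + 45×60 + 32) × 50 + 29 = 136629.
Real time: 136629 / (50) = 136629/50 s.
Target frame: (136629/50) × (24000/1001) = 65581920/1001 ≈ 65516.404 → 65516.

frame 65516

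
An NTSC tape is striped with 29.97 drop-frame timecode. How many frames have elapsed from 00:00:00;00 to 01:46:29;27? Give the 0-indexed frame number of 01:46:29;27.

191505

As if non-drop at 30 labels/s: (1 × 3600 + 46 × 60 + 29) × 30 + 27 = 191697.
Minute boundaries passed: 106; those not divisible by 10: 106 − 10 = 96; dropped labels = 2 × 96 = 192.
Actual frame index = 191697 − 192 = 191505.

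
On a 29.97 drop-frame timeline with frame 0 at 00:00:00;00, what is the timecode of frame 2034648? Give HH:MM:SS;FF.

18:51:29;14

Each 10-minute DF block holds 10 × 60 × 30 − 9 × 2 = 17982 frames. 2034648 ÷ 17982 → 113 full blocks, remainder 2682.
Within the partial block the first minute is 1800 frames and each further minute 1798, so 1 further minute boundary passed. Total skipped labels = 18 × 113 + 2 × 1 = 2036.
Non-drop label index = 2034648 + 2036 = 2036684; at 30 labels/s that is 18:51:29:14, i.e. DF 18:51:29;14.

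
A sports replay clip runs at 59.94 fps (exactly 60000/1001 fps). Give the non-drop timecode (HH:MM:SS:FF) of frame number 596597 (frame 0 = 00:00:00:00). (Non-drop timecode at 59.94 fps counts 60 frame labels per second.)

02:45:43:17

596597 ÷ 60 = 9943 full seconds, remainder 17 frames.
9943 s = 2 h 45 min 43 s.
Timecode: 02:45:43:17.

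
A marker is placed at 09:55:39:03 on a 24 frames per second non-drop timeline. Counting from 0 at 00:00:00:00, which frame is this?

Total seconds to the label: (9 × 3600 + 55 × 60 + 39) = 35739.
Frame index = 35739 × 24 + 3 = 857739.

frame 857739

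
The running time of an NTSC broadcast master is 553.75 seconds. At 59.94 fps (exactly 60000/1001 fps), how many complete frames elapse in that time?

33191 frames

Frames = 553.75 × 60000/1001 = 33225000/1001 ≈ 33191.8082.
Complete frames: 33191.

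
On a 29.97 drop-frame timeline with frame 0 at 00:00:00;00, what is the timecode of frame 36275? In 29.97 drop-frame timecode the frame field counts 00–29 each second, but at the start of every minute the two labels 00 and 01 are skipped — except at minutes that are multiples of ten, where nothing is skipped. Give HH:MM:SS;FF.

Ten DF minutes hold 17982 frames, so frame 36275 lies in block 2 (frames 35964–53945) with 311 frames into that block.
The block's first minute is 1800 frames and the rest 1798 each; 311 frames reaches minute 0, so 2 × 18 + 0 × 2 = 36 labels have been skipped so far.
Adding those back, label number 36275 + 36 = 36311 at 30 labels/s is 1210 s + 11 f = 0 h 20 min 10 s frame 11, i.e. 00:20:10;11.

00:20:10;11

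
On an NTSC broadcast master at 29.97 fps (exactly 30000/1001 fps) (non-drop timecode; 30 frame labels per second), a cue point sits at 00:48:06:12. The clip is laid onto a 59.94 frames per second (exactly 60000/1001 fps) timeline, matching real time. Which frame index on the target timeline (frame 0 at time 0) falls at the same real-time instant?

Source frame index: (0×3600 + 48×60 + 6) × 30 + 12 = 86592.
Real time: 86592 / (30000/1001) = 1805804/625 s.
Target frame: (1805804/625) × (60000/1001) = 173184.

frame 173184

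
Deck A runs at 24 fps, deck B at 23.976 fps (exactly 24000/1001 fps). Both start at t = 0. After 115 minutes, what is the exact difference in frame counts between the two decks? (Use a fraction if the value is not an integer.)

165600/1001 frames

115 min = 6900 s.
A emits 24 × 6900 = 165600 frames; B emits 24000/1001 × 6900 = 165600000/1001.
Difference = 165600/1001 frames (≈ 165.4346); B is behind A.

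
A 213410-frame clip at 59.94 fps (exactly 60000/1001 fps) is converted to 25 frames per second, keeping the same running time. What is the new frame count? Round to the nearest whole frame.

89010 frames

Frames at target rate = 213410 × (25) / (60000/1001) = 21362341/240 ≈ 89009.754.
Nearest whole frame: 89010.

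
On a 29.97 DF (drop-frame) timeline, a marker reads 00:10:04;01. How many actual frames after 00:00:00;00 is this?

18103

Complete 10-minute blocks: 1, each 17982 frames → 17982.
Remaining 0 whole minutes in the current block: 0 frames.
Within the current minute: 4 × 30 + 1 = 121. Total = 17982 + 0 + 121 = 18103.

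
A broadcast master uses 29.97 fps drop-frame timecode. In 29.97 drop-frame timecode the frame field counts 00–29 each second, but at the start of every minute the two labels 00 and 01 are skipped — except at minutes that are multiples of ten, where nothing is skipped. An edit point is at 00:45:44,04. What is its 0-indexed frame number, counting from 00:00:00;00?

82242

Complete 10-minute blocks: 4, each 17982 frames → 71928.
Remaining 5 whole minutes in the current block: 1800 + 4 × 1798 = 8992 frames.
Within the current minute: 44 × 30 + 4 − 2 = 1322 (labels ;00/;01 skipped at this minute). Total = 71928 + 8992 + 1322 = 82242.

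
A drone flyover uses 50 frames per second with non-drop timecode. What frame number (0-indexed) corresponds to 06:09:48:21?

Total seconds to the label: (6 × 3600 + 9 × 60 + 48) = 22188.
Frame index = 22188 × 50 + 21 = 1109421.

1109421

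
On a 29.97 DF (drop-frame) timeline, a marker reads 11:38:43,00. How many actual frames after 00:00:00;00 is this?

1256432

As if non-drop at 30 labels/s: (11 × 3600 + 38 × 60 + 43) × 30 + 0 = 1257690.
Minute boundaries passed: 698; those not divisible by 10: 698 − 69 = 629; dropped labels = 2 × 629 = 1258.
Actual frame index = 1257690 − 1258 = 1256432.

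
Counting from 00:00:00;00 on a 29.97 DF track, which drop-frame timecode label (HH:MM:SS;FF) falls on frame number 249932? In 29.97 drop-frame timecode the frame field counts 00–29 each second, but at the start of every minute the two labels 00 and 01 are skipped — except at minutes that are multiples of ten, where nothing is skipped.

Ten DF minutes hold 17982 frames, so frame 249932 lies in block 13 (frames 233766–251747) with 16166 frames into that block.
The block's first minute is 1800 frames and the rest 1798 each; 16166 frames reaches minute 8, so 13 × 18 + 8 × 2 = 250 labels have been skipped so far.
Adding those back, label number 249932 + 250 = 250182 at 30 labels/s is 8339 s + 12 f = 2 h 18 min 59 s frame 12, i.e. 02:18:59;12.

02:18:59;12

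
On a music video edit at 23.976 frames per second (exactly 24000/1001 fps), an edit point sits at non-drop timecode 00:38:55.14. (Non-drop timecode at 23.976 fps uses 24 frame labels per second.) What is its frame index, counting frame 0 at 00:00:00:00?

56054

Total seconds to the label: (0 × 3600 + 38 × 60 + 55) = 2335.
Frame index = 2335 × 24 + 14 = 56054.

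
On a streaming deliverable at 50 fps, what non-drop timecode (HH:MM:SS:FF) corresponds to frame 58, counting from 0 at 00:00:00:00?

58 ÷ 50 = 1 full seconds, remainder 8 frames.
1 s = 0 h 0 min 1 s.
Timecode: 00:00:01:08.

00:00:01:08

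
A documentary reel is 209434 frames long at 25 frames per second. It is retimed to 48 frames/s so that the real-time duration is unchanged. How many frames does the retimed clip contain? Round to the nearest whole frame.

402113 frames

Frames at target rate = 209434 × (48) / (25) = 10052832/25 ≈ 402113.280.
Nearest whole frame: 402113.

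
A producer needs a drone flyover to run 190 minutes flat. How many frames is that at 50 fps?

570000 frames

190 min = 11400 s.
Frames = 11400 × 50 = 570000.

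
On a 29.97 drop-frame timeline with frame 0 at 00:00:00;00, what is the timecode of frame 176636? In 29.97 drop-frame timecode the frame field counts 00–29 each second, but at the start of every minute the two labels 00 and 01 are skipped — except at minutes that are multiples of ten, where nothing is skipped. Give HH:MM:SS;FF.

01:38:13;24

Ten DF minutes hold 17982 frames, so frame 176636 lies in block 9 (frames 161838–179819) with 14798 frames into that block.
The block's first minute is 1800 frames and the rest 1798 each; 14798 frames reaches minute 8, so 9 × 18 + 8 × 2 = 178 labels have been skipped so far.
Adding those back, label number 176636 + 178 = 176814 at 30 labels/s is 5893 s + 24 f = 1 h 38 min 13 s frame 24, i.e. 01:38:13;24.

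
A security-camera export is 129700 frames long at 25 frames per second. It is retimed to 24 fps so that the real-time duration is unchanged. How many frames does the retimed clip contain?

124512 frames

Target frames = source frames × (target rate / source rate) = 129700 × (24)/(25) = 129700 × 24/25 = 124512.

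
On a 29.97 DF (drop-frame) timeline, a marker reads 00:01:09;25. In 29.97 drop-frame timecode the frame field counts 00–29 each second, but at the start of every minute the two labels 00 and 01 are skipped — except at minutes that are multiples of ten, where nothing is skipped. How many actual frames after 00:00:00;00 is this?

2093

Complete 10-minute blocks: 0, each 17982 frames → 0.
Remaining 1 whole minute in the current block: 1800 + 0 × 1798 = 1800 frames.
Within the current minute: 9 × 30 + 25 − 2 = 293 (labels ;00/;01 skipped at this minute). Total = 0 + 1800 + 293 = 2093.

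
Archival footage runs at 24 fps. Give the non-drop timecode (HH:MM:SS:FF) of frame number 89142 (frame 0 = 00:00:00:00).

01:01:54:06

89142 ÷ 24 = 3714 full seconds, remainder 6 frames.
3714 s = 1 h 1 min 54 s.
Timecode: 01:01:54:06.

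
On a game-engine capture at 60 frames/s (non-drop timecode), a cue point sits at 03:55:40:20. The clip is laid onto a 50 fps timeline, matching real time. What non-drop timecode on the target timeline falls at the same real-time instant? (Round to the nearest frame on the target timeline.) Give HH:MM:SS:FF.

Source frame index: (3×3600 + 55×60 + 40) × 60 + 20 = 848420.
Real time: 848420 / (60) = 42421/3 s.
Target frame: (42421/3) × (50) = 2121050/3 ≈ 707016.667 → 707017.
At 50 labels/s: frame 707017 → 03:55:40:17.

03:55:40:17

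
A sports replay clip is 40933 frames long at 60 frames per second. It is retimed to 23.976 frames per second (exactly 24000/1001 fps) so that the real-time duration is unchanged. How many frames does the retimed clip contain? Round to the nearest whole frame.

16357 frames

Frames at target rate = 40933 × (24000/1001) / (60) = 16373200/1001 ≈ 16356.843.
Nearest whole frame: 16357.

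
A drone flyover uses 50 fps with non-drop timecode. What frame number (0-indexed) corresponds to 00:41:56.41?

Total seconds to the label: (0 × 3600 + 41 × 60 + 56) = 2516.
Frame index = 2516 × 50 + 41 = 125841.

frame 125841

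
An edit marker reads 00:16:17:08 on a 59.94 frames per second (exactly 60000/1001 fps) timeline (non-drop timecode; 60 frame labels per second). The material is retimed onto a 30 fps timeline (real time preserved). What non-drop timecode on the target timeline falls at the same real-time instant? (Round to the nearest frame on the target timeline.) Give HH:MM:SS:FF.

00:16:18:03

Source frame index: (0×3600 + 16×60 + 17) × 60 + 8 = 58628.
Real time: 58628 / (60000/1001) = 14671657/15000 s.
Target frame: (14671657/15000) × (30) = 14671657/500 ≈ 29343.314 → 29343.
At 30 labels/s: frame 29343 → 00:16:18:03.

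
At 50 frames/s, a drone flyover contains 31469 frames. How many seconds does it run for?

629.38 seconds

Running time = 31469 / (50) = 629.38 s.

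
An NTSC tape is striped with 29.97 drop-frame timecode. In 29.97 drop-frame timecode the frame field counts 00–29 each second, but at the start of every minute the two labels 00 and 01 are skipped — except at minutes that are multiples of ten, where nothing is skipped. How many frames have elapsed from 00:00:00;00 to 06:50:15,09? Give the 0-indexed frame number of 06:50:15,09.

737721

As if non-drop at 30 labels/s: (6 × 3600 + 50 × 60 + 15) × 30 + 9 = 738459.
Minute boundaries passed: 410; those not divisible by 10: 410 − 41 = 369; dropped labels = 2 × 369 = 738.
Actual frame index = 738459 − 738 = 737721.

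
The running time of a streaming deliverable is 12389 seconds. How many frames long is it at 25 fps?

309725 frames

Frames = 12389 × 25 = 309725.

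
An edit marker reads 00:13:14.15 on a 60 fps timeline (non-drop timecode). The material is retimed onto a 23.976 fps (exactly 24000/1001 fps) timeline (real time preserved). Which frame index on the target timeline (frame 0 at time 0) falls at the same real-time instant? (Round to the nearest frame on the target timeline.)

Source frame index: (0×3600 + 13×60 + 14) × 60 + 15 = 47655.
Real time: 47655 / (60) = 3177/4 s.
Target frame: (3177/4) × (24000/1001) = 19062000/1001 ≈ 19042.957 → 19043.

frame 19043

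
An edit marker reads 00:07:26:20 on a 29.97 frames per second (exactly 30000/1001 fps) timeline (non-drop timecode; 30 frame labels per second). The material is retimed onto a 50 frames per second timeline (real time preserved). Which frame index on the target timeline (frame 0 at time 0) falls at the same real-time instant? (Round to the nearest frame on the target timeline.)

frame 22356

Source frame index: (0×3600 + 7×60 + 26) × 30 + 20 = 13400.
Real time: 13400 / (30000/1001) = 67067/150 s.
Target frame: (67067/150) × (50) = 67067/3 ≈ 22355.667 → 22356.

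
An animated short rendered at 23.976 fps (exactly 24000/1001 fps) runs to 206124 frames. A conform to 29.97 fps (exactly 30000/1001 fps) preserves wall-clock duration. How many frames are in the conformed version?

257655 frames

Target frames = source frames × (target rate / source rate) = 206124 × (30000/1001)/(24000/1001) = 206124 × 5/4 = 257655.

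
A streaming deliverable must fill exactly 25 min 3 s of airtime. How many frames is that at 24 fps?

36072 frames

25 min 3 s = 1503 s.
Frames = 1503 × 24 = 36072.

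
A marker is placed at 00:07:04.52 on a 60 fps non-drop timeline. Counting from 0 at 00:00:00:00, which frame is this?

frame 25492

Total seconds to the label: (0 × 3600 + 7 × 60 + 4) = 424.
Frame index = 424 × 60 + 52 = 25492.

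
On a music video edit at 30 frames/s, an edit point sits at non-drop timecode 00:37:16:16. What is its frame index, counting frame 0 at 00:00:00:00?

Total seconds to the label: (0 × 3600 + 37 × 60 + 16) = 2236.
Frame index = 2236 × 30 + 16 = 67096.

67096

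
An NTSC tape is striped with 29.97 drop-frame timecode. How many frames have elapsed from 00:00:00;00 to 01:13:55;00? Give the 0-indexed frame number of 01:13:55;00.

132918

Complete 10-minute blocks: 7, each 17982 frames → 125874.
Remaining 3 whole minutes in the current block: 1800 + 2 × 1798 = 5396 frames.
Within the current minute: 55 × 30 + 0 − 2 = 1648 (labels ;00/;01 skipped at this minute). Total = 125874 + 5396 + 1648 = 132918.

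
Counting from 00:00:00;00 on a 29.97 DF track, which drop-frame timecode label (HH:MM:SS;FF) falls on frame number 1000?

00:00:33;10

Each 10-minute DF block holds 10 × 60 × 30 − 9 × 2 = 17982 frames. 1000 ÷ 17982 → 0 full blocks, remainder 1000.
Within the partial block the first minute is 1800 frames and each further minute 1798, so 0 further minute boundaries passed. Total skipped labels = 18 × 0 + 2 × 0 = 0.
Non-drop label index = 1000 + 0 = 1000; at 30 labels/s that is 00:00:33:10, i.e. DF 00:00:33;10.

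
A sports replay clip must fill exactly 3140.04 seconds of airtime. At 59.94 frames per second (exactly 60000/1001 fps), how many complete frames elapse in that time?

188214 frames

Frames = 3140.04 × 60000/1001 = 188402400/1001 ≈ 188214.1858.
Complete frames: 188214.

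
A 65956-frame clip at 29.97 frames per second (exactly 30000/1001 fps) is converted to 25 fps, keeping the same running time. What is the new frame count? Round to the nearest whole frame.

55018 frames

Frames at target rate = 65956 × (25) / (30000/1001) = 16505489/300 ≈ 55018.297.
Nearest whole frame: 55018.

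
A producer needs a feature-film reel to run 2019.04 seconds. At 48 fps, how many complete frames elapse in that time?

Frames = 2019.04 × 48 = 2422848/25 ≈ 96913.9200.
Complete frames: 96913.

96913 frames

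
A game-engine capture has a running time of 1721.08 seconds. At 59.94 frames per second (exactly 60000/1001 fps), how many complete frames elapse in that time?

103161 frames

Frames = 1721.08 × 60000/1001 = 103264800/1001 ≈ 103161.6384.
Complete frames: 103161.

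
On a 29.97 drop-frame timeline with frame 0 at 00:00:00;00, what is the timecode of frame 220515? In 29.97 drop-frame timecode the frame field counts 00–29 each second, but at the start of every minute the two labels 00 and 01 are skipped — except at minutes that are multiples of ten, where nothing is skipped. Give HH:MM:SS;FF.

Ten DF minutes hold 17982 frames, so frame 220515 lies in block 12 (frames 215784–233765) with 4731 frames into that block.
The block's first minute is 1800 frames and the rest 1798 each; 4731 frames reaches minute 2, so 12 × 18 + 2 × 2 = 220 labels have been skipped so far.
Adding those back, label number 220515 + 220 = 220735 at 30 labels/s is 7357 s + 25 f = 2 h 2 min 37 s frame 25, i.e. 02:02:37;25.

02:02:37;25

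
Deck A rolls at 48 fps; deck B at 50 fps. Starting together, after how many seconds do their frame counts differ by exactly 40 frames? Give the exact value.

20 seconds

The gap grows by |50 − 48| = 2 frames per second.
Time for a 40-frame gap: 40 ÷ (2) = 20 s.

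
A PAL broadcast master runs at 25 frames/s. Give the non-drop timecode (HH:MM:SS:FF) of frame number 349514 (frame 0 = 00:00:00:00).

03:53:00:14

349514 ÷ 25 = 13980 full seconds, remainder 14 frames.
13980 s = 3 h 53 min 0 s.
Timecode: 03:53:00:14.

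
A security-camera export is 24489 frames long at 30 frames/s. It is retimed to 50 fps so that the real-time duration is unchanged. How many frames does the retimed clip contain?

40815 frames

Target frames = source frames × (target rate / source rate) = 24489 × (50)/(30) = 24489 × 5/3 = 40815.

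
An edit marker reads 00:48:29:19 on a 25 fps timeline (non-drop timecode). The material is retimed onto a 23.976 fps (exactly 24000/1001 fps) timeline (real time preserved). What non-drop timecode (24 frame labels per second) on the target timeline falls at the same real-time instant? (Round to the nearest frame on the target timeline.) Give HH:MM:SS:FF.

Source frame index: (0×3600 + 48×60 + 29) × 25 + 19 = 72744.
Real time: 72744 / (25) = 72744/25 s.
Target frame: (72744/25) × (24000/1001) = 9976320/143 ≈ 69764.476 → 69764.
At 24 labels/s: frame 69764 → 00:48:26:20.

00:48:26:20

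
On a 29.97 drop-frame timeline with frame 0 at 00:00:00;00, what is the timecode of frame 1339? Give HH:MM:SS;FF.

00:00:44;19

Each 10-minute DF block holds 10 × 60 × 30 − 9 × 2 = 17982 frames. 1339 ÷ 17982 → 0 full blocks, remainder 1339.
Within the partial block the first minute is 1800 frames and each further minute 1798, so 0 further minute boundaries passed. Total skipped labels = 18 × 0 + 2 × 0 = 0.
Non-drop label index = 1339 + 0 = 1339; at 30 labels/s that is 00:00:44:19, i.e. DF 00:00:44;19.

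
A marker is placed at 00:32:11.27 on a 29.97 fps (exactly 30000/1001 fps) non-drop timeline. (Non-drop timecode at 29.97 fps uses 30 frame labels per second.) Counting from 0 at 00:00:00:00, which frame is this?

Total seconds to the label: (0 × 3600 + 32 × 60 + 11) = 1931.
Frame index = 1931 × 30 + 27 = 57957.

57957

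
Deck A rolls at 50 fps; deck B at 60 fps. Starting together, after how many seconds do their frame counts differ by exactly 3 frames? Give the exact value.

The gap grows by |60 − 50| = 10 frames per second.
Time for a 3-frame gap: 3 ÷ (10) = 0.3 s.

0.3 seconds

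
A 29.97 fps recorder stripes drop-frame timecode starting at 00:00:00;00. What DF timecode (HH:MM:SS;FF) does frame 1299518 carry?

Ten DF minutes hold 17982 frames, so frame 1299518 lies in block 72 (frames 1294704–1312685) with 4814 frames into that block.
The block's first minute is 1800 frames and the rest 1798 each; 4814 frames reaches minute 2, so 72 × 18 + 2 × 2 = 1300 labels have been skipped so far.
Adding those back, label number 1299518 + 1300 = 1300818 at 30 labels/s is 43360 s + 18 f = 12 h 2 min 40 s frame 18, i.e. 12:02:40;18.

12:02:40;18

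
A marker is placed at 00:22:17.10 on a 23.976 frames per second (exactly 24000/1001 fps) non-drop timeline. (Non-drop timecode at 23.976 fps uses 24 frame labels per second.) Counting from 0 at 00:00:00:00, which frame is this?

Total seconds to the label: (0 × 3600 + 22 × 60 + 17) = 1337.
Frame index = 1337 × 24 + 10 = 32098.

frame 32098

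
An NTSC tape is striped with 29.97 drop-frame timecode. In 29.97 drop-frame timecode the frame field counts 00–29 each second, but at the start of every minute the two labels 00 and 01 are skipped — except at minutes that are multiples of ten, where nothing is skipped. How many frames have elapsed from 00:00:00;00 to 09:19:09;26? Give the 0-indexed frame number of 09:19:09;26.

As if non-drop at 30 labels/s: (9 × 3600 + 19 × 60 + 9) × 30 + 26 = 1006496.
Minute boundaries passed: 559; those not divisible by 10: 559 − 55 = 504; dropped labels = 2 × 504 = 1008.
Actual frame index = 1006496 − 1008 = 1005488.

1005488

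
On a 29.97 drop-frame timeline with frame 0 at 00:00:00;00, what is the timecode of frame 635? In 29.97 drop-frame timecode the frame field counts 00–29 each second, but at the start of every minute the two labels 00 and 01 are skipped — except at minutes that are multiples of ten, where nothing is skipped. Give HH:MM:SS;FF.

00:00:21;05

Each 10-minute DF block holds 10 × 60 × 30 − 9 × 2 = 17982 frames. 635 ÷ 17982 → 0 full blocks, remainder 635.
Within the partial block the first minute is 1800 frames and each further minute 1798, so 0 further minute boundaries passed. Total skipped labels = 18 × 0 + 2 × 0 = 0.
Non-drop label index = 635 + 0 = 635; at 30 labels/s that is 00:00:21:05, i.e. DF 00:00:21;05.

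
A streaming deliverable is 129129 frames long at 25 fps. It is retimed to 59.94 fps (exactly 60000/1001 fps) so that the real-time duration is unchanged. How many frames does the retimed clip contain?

309600 frames

Target frames = source frames × (target rate / source rate) = 129129 × (60000/1001)/(25) = 129129 × 2400/1001 = 309600.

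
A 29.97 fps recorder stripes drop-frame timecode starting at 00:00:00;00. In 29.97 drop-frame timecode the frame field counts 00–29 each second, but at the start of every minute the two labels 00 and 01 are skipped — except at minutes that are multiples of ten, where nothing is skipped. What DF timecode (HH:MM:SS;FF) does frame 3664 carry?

Ten DF minutes hold 17982 frames, so frame 3664 lies in block 0 (frames 0–17981) with 3664 frames into that block.
The block's first minute is 1800 frames and the rest 1798 each; 3664 frames reaches minute 2, so 0 × 18 + 2 × 2 = 4 labels have been skipped so far.
Adding those back, label number 3664 + 4 = 3668 at 30 labels/s is 122 s + 8 f = 0 h 2 min 2 s frame 8, i.e. 00:02:02;08.

00:02:02;08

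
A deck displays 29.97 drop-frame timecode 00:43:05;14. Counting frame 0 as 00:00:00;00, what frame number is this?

77486

As if non-drop at 30 labels/s: (0 × 3600 + 43 × 60 + 5) × 30 + 14 = 77564.
Minute boundaries passed: 43; those not divisible by 10: 43 − 4 = 39; dropped labels = 2 × 39 = 78.
Actual frame index = 77564 − 78 = 77486.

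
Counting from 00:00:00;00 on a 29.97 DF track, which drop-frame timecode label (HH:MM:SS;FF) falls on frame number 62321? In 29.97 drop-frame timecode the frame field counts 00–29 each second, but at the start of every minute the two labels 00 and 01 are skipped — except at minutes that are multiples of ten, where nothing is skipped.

00:34:39;13

Ten DF minutes hold 17982 frames, so frame 62321 lies in block 3 (frames 53946–71927) with 8375 frames into that block.
The block's first minute is 1800 frames and the rest 1798 each; 8375 frames reaches minute 4, so 3 × 18 + 4 × 2 = 62 labels have been skipped so far.
Adding those back, label number 62321 + 62 = 62383 at 30 labels/s is 2079 s + 13 f = 0 h 34 min 39 s frame 13, i.e. 00:34:39;13.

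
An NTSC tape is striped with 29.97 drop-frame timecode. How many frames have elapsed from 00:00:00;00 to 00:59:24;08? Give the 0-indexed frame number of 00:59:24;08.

As if non-drop at 30 labels/s: (0 × 3600 + 59 × 60 + 24) × 30 + 8 = 106928.
Minute boundaries passed: 59; those not divisible by 10: 59 − 5 = 54; dropped labels = 2 × 54 = 108.
Actual frame index = 106928 − 108 = 106820.

106820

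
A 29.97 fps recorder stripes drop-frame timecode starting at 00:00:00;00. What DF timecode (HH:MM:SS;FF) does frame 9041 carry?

Each 10-minute DF block holds 10 × 60 × 30 − 9 × 2 = 17982 frames. 9041 ÷ 17982 → 0 full blocks, remainder 9041.
Within the partial block the first minute is 1800 frames and each further minute 1798, so 5 further minute boundaries passed. Total skipped labels = 18 × 0 + 2 × 5 = 10.
Non-drop label index = 9041 + 10 = 9051; at 30 labels/s that is 00:05:01:21, i.e. DF 00:05:01;21.

00:05:01;21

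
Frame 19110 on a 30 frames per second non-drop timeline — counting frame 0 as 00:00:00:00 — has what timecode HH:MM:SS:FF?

00:10:37:00

19110 ÷ 30 = 637 full seconds, remainder 0 frames.
637 s = 0 h 10 min 37 s.
Timecode: 00:10:37:00.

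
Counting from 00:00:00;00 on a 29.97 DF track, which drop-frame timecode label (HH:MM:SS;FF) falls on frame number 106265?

00:59:05;23

Ten DF minutes hold 17982 frames, so frame 106265 lies in block 5 (frames 89910–107891) with 16355 frames into that block.
The block's first minute is 1800 frames and the rest 1798 each; 16355 frames reaches minute 9, so 5 × 18 + 9 × 2 = 108 labels have been skipped so far.
Adding those back, label number 106265 + 108 = 106373 at 30 labels/s is 3545 s + 23 f = 0 h 59 min 5 s frame 23, i.e. 00:59:05;23.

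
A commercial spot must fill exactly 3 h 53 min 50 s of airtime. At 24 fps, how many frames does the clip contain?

3 h 53 min 50 s = 14030 s.
Frames = 14030 × 24 = 336720.

336720 frames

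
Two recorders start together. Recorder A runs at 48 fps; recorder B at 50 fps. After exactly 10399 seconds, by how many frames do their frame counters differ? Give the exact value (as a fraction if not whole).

20798 frames

A emits 48 × 10399 = 499152 frames; B emits 50 × 10399 = 519950.
Difference = 20798 frames; B is ahead of A.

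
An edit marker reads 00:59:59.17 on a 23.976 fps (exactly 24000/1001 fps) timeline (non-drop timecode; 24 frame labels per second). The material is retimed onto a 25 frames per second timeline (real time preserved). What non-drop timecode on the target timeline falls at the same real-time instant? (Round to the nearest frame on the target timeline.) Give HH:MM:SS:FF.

Source frame index: (0×3600 + 59×60 + 59) × 24 + 17 = 86393.
Real time: 86393 / (24000/1001) = 86479393/24000 s.
Target frame: (86479393/24000) × (25) = 86479393/960 ≈ 90082.701 → 90083.
At 25 labels/s: frame 90083 → 01:00:03:08.

01:00:03:08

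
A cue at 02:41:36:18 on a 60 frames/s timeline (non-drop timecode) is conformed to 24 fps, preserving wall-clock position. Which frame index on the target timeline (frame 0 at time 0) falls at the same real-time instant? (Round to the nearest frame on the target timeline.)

frame 232711

Source frame index: (2×3600 + 41×60 + 36) × 60 + 18 = 581778.
Real time: 581778 / (60) = 96963/10 s.
Target frame: (96963/10) × (24) = 1163556/5 ≈ 232711.200 → 232711.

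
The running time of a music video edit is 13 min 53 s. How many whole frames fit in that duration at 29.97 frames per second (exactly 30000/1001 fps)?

24965 frames

13 min 53 s = 833 s.
Frames = 833 × 30000/1001 = 3570000/143 ≈ 24965.0350.
Complete frames: 24965.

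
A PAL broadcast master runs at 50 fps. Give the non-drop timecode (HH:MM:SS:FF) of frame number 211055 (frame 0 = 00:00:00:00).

211055 ÷ 50 = 4221 full seconds, remainder 5 frames.
4221 s = 1 h 10 min 21 s.
Timecode: 01:10:21:05.

01:10:21:05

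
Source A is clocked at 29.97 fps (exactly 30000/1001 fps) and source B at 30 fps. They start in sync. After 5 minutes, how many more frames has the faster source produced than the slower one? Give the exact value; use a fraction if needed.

9000/1001 frames

5 min = 300 s.
A emits 30000/1001 × 300 = 9000000/1001 frames; B emits 30 × 300 = 9000.
Difference = 9000/1001 frames (≈ 8.9910); B is ahead of A.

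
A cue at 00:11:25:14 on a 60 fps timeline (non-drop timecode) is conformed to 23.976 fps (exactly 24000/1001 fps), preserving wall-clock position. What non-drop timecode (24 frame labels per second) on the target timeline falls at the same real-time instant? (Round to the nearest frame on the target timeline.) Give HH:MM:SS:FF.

Source frame index: (0×3600 + 11×60 + 25) × 60 + 14 = 41114.
Real time: 41114 / (60) = 20557/30 s.
Target frame: (20557/30) × (24000/1001) = 16445600/1001 ≈ 16429.171 → 16429.
At 24 labels/s: frame 16429 → 00:11:24:13.

00:11:24:13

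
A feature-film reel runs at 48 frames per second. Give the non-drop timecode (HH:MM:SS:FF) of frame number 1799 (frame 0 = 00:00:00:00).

1799 ÷ 48 = 37 full seconds, remainder 23 frames.
37 s = 0 h 0 min 37 s.
Timecode: 00:00:37:23.

00:00:37:23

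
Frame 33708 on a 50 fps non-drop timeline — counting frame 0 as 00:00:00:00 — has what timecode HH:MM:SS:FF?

33708 ÷ 50 = 674 full seconds, remainder 8 frames.
674 s = 0 h 11 min 14 s.
Timecode: 00:11:14:08.

00:11:14:08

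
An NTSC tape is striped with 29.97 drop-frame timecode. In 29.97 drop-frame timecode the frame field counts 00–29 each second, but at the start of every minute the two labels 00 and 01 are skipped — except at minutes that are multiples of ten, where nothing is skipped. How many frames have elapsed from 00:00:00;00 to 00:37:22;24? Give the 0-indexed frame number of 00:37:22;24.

67216

As if non-drop at 30 labels/s: (0 × 3600 + 37 × 60 + 22) × 30 + 24 = 67284.
Minute boundaries passed: 37; those not divisible by 10: 37 − 3 = 34; dropped labels = 2 × 34 = 68.
Actual frame index = 67284 − 68 = 67216.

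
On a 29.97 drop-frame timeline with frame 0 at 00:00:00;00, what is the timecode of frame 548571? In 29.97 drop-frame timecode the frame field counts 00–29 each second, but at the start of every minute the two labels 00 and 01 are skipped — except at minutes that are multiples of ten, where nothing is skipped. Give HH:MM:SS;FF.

Ten DF minutes hold 17982 frames, so frame 548571 lies in block 30 (frames 539460–557441) with 9111 frames into that block.
The block's first minute is 1800 frames and the rest 1798 each; 9111 frames reaches minute 5, so 30 × 18 + 5 × 2 = 550 labels have been skipped so far.
Adding those back, label number 548571 + 550 = 549121 at 30 labels/s is 18304 s + 1 f = 5 h 5 min 4 s frame 1, i.e. 05:05:04;01.

05:05:04;01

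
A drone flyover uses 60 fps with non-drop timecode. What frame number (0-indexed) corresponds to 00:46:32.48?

frame 167568

Total seconds to the label: (0 × 3600 + 46 × 60 + 32) = 2792.
Frame index = 2792 × 60 + 48 = 167568.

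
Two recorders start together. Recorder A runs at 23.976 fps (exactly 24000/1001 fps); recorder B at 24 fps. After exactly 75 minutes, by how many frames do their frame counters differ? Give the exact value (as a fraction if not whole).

75 min = 4500 s.
A emits 24000/1001 × 4500 = 108000000/1001 frames; B emits 24 × 4500 = 108000.
Difference = 108000/1001 frames (≈ 107.8921); B is ahead of A.

108000/1001 frames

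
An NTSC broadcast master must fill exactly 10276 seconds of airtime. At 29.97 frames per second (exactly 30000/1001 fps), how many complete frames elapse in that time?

Frames = 10276 × 30000/1001 = 44040000/143 ≈ 307972.0280.
Complete frames: 307972.

307972 frames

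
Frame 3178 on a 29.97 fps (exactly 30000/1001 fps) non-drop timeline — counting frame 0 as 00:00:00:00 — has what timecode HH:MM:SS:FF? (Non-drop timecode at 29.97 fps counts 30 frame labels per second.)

00:01:45:28

3178 ÷ 30 = 105 full seconds, remainder 28 frames.
105 s = 0 h 1 min 45 s.
Timecode: 00:01:45:28.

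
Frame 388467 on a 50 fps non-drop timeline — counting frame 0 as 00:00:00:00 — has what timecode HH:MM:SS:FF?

02:09:29:17

388467 ÷ 50 = 7769 full seconds, remainder 17 frames.
7769 s = 2 h 9 min 29 s.
Timecode: 02:09:29:17.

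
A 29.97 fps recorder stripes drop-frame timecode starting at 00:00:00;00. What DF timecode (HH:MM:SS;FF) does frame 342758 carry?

Each 10-minute DF block holds 10 × 60 × 30 − 9 × 2 = 17982 frames. 342758 ÷ 17982 → 19 full blocks, remainder 1100.
Within the partial block the first minute is 1800 frames and each further minute 1798, so 0 further minute boundaries passed. Total skipped labels = 18 × 19 + 2 × 0 = 342.
Non-drop label index = 342758 + 342 = 343100; at 30 labels/s that is 03:10:36:20, i.e. DF 03:10:36;20.

03:10:36;20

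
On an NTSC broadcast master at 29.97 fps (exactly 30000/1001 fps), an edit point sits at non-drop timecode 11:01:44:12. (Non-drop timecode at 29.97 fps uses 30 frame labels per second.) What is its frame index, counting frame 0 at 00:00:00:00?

Total seconds to the label: (11 × 3600 + 1 × 60 + 44) = 39704.
Frame index = 39704 × 30 + 12 = 1191132.

frame 1191132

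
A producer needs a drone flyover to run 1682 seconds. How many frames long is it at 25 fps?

42050 frames

Frames = 1682 × 25 = 42050.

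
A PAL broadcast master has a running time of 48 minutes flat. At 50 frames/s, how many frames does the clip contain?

48 min = 2880 s.
Frames = 2880 × 50 = 144000.

144000 frames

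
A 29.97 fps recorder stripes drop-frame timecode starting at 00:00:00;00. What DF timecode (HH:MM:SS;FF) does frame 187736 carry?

01:44:24;04

Ten DF minutes hold 17982 frames, so frame 187736 lies in block 10 (frames 179820–197801) with 7916 frames into that block.
The block's first minute is 1800 frames and the rest 1798 each; 7916 frames reaches minute 4, so 10 × 18 + 4 × 2 = 188 labels have been skipped so far.
Adding those back, label number 187736 + 188 = 187924 at 30 labels/s is 6264 s + 4 f = 1 h 44 min 24 s frame 4, i.e. 01:44:24;04.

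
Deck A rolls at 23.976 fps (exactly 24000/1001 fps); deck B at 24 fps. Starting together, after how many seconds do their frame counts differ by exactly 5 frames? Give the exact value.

The gap grows by |24 − 24000/1001| = 24/1001 frames per second.
Time for a 5-frame gap: 5 ÷ (24/1001) = 5005/24 s.

5005/24 seconds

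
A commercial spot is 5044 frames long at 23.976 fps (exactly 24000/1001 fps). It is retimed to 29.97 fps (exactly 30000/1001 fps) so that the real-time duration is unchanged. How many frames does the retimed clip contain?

6305 frames

Target frames = source frames × (target rate / source rate) = 5044 × (30000/1001)/(24000/1001) = 5044 × 5/4 = 6305.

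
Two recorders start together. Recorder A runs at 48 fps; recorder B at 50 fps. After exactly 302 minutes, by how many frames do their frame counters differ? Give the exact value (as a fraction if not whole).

302 min = 18120 s.
A emits 48 × 18120 = 869760 frames; B emits 50 × 18120 = 906000.
Difference = 36240 frames; B is ahead of A.

36240 frames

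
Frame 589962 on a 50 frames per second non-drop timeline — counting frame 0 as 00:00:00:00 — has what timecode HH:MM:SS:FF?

589962 ÷ 50 = 11799 full seconds, remainder 12 frames.
11799 s = 3 h 16 min 39 s.
Timecode: 03:16:39:12.

03:16:39:12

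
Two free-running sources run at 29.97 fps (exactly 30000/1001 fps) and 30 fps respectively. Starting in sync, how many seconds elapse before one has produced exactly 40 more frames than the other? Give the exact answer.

The gap grows by |30 − 30000/1001| = 30/1001 frames per second.
Time for a 40-frame gap: 40 ÷ (30/1001) = 4004/3 s.

4004/3 seconds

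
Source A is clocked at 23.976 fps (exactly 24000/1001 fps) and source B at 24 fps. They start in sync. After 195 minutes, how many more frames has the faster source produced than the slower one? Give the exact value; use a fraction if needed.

195 min = 11700 s.
A emits 24000/1001 × 11700 = 21600000/77 frames; B emits 24 × 11700 = 280800.
Difference = 21600/77 frames (≈ 280.5195); B is ahead of A.

21600/77 frames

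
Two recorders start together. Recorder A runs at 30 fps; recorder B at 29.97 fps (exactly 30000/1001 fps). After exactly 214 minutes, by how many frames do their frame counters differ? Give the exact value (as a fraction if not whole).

385200/1001 frames

214 min = 12840 s.
A emits 30 × 12840 = 385200 frames; B emits 30000/1001 × 12840 = 385200000/1001.
Difference = 385200/1001 frames (≈ 384.8152); B is behind A.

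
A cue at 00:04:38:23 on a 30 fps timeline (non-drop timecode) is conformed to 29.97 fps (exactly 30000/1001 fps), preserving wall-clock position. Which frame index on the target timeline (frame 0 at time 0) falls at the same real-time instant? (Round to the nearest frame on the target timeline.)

Source frame index: (0×3600 + 4×60 + 38) × 30 + 23 = 8363.
Real time: 8363 / (30) = 8363/30 s.
Target frame: (8363/30) × (30000/1001) = 8363000/1001 ≈ 8354.645 → 8355.

frame 8355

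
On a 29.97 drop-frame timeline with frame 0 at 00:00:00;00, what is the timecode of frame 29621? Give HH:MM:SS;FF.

00:16:28;11

Ten DF minutes hold 17982 frames, so frame 29621 lies in block 1 (frames 17982–35963) with 11639 frames into that block.
The block's first minute is 1800 frames and the rest 1798 each; 11639 frames reaches minute 6, so 1 × 18 + 6 × 2 = 30 labels have been skipped so far.
Adding those back, label number 29621 + 30 = 29651 at 30 labels/s is 988 s + 11 f = 0 h 16 min 28 s frame 11, i.e. 00:16:28;11.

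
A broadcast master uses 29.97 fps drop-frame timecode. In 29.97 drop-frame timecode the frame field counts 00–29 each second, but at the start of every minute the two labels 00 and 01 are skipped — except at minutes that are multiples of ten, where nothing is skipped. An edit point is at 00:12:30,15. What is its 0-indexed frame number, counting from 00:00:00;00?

Complete 10-minute blocks: 1, each 17982 frames → 17982.
Remaining 2 whole minutes in the current block: 1800 + 1 × 1798 = 3598 frames.
Within the current minute: 30 × 30 + 15 − 2 = 913 (labels ;00/;01 skipped at this minute). Total = 17982 + 3598 + 913 = 22493.

22493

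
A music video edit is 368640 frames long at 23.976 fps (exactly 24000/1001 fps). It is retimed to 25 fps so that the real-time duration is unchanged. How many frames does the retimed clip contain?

384384 frames

Target frames = source frames × (target rate / source rate) = 368640 × (25)/(24000/1001) = 368640 × 1001/960 = 384384.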